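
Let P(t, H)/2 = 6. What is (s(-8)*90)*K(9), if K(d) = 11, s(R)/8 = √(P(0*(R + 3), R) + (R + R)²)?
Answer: 15840*√67 ≈ 1.2966e+5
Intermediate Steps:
P(t, H) = 12 (P(t, H) = 2*6 = 12)
s(R) = 8*√(12 + 4*R²) (s(R) = 8*√(12 + (R + R)²) = 8*√(12 + (2*R)²) = 8*√(12 + 4*R²))
(s(-8)*90)*K(9) = ((16*√(3 + (-8)²))*90)*11 = ((16*√(3 + 64))*90)*11 = ((16*√67)*90)*11 = (1440*√67)*11 = 15840*√67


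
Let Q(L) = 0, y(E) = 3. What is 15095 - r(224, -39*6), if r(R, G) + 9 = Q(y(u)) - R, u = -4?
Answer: 15328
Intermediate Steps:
r(R, G) = -9 - R (r(R, G) = -9 + (0 - R) = -9 - R)
15095 - r(224, -39*6) = 15095 - (-9 - 1*224) = 15095 - (-9 - 224) = 15095 - 1*(-233) = 15095 + 233 = 15328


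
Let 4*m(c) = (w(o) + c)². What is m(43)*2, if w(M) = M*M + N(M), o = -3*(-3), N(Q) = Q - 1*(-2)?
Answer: 18225/2 ≈ 9112.5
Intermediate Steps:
N(Q) = 2 + Q (N(Q) = Q + 2 = 2 + Q)
o = 9
w(M) = 2 + M + M² (w(M) = M*M + (2 + M) = M² + (2 + M) = 2 + M + M²)
m(c) = (92 + c)²/4 (m(c) = ((2 + 9 + 9²) + c)²/4 = ((2 + 9 + 81) + c)²/4 = (92 + c)²/4)
m(43)*2 = ((92 + 43)²/4)*2 = ((¼)*135²)*2 = ((¼)*18225)*2 = (18225/4)*2 = 18225/2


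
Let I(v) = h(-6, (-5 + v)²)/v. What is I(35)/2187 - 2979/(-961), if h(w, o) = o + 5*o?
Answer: 1727533/544887 ≈ 3.1704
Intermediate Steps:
h(w, o) = 6*o
I(v) = 6*(-5 + v)²/v (I(v) = (6*(-5 + v)²)/v = 6*(-5 + v)²/v)
I(35)/2187 - 2979/(-961) = (6*(-5 + 35)²/35)/2187 - 2979/(-961) = (6*(1/35)*30²)*(1/2187) - 2979*(-1/961) = (6*(1/35)*900)*(1/2187) + 2979/961 = (1080/7)*(1/2187) + 2979/961 = 40/567 + 2979/961 = 1727533/544887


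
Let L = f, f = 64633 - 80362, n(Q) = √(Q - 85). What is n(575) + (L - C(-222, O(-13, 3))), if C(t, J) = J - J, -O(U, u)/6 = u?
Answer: -15729 + 7*√10 ≈ -15707.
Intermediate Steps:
O(U, u) = -6*u
n(Q) = √(-85 + Q)
f = -15729
L = -15729
C(t, J) = 0
n(575) + (L - C(-222, O(-13, 3))) = √(-85 + 575) + (-15729 - 1*0) = √490 + (-15729 + 0) = 7*√10 - 15729 = -15729 + 7*√10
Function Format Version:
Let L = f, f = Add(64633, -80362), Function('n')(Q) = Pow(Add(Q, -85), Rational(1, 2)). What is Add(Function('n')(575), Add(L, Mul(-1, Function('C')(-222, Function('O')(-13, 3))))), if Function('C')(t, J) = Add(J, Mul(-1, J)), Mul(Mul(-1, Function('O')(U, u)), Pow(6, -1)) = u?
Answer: Add(-15729, Mul(7, Pow(10, Rational(1, 2)))) ≈ -15707.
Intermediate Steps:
Function('O')(U, u) = Mul(-6, u)
Function('n')(Q) = Pow(Add(-85, Q), Rational(1, 2))
f = -15729
L = -15729
Function('C')(t, J) = 0
Add(Function('n')(575), Add(L, Mul(-1, Function('C')(-222, Function('O')(-13, 3))))) = Add(Pow(Add(-85, 575), Rational(1, 2)), Add(-15729, Mul(-1, 0))) = Add(Pow(490, Rational(1, 2)), Add(-15729, 0)) = Add(Mul(7, Pow(10, Rational(1, 2))), -15729) = Add(-15729, Mul(7, Pow(10, Rational(1, 2))))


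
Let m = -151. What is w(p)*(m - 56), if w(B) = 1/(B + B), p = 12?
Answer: -69/8 ≈ -8.6250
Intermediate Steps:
w(B) = 1/(2*B)
w(p)*(m - 56) = ((½)/12)*(-151 - 56) = ((½)*(1/12))*(-207) = (1/24)*(-207) = -69/8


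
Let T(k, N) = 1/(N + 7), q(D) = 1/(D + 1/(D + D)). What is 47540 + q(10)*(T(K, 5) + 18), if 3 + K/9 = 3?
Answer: 28667705/603 ≈ 47542.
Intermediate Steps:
K = 0 (K = -27 + 9*3 = -27 + 27 = 0)
q(D) = 1/(D + 1/(2*D))
T(k, N) = 1/(7 + N)
47540 + q(10)*(T(K, 5) + 18) = 47540 + (2*10/(1 + 2*10²))*(1/(7 + 5) + 18) = 47540 + (2*10/(1 + 2*100))*(1/12 + 18) = 47540 + (2*10/(1 + 200))*(1/12 + 18) = 47540 + (2*10/201)*(217/12) = 47540 + (2*10*(1/201))*(217/12) = 47540 + (20/201)*(217/12) = 47540 + 1085/603 = 28667705/603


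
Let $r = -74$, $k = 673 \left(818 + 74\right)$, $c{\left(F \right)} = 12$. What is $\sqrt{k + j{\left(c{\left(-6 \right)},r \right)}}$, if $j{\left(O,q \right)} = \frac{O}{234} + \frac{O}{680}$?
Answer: $\frac{67 \sqrt{5878376790}}{6630} \approx 774.8$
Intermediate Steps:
$k = 600316$ ($k = 673 \cdot 892 = 600316$)
$j{\left(O,q \right)} = \frac{457 O}{79560}$ ($j{\left(O,q \right)} = O \frac{1}{234} + O \frac{1}{680} = \frac{O}{234} + \frac{O}{680} = \frac{457 O}{79560}$)
$\sqrt{k + j{\left(c{\left(-6 \right)},r \right)}} = \sqrt{600316 + \frac{457}{79560} \cdot 12} = \sqrt{600316 + \frac{457}{6630}} = \sqrt{\frac{3980095537}{6630}} = \frac{67 \sqrt{5878376790}}{6630}$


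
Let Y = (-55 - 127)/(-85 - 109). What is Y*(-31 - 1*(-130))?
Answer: 9009/97 ≈ 92.876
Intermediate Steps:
Y = 91/97 (Y = -182/(-194) = -182*(-1/194) = 91/97 ≈ 0.93814)
Y*(-31 - 1*(-130)) = 91*(-31 - 1*(-130))/97 = 91*(-31 + 130)/97 = (91/97)*99 = 9009/97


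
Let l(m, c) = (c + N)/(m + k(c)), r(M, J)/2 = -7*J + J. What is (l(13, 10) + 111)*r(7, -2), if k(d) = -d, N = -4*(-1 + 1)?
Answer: 2744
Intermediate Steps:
N = 0 (N = -4*0 = 0)
r(M, J) = -12*J (r(M, J) = 2*(-7*J + J) = 2*(-6*J) = -12*J)
l(m, c) = c/(m - c) (l(m, c) = (c + 0)/(m - c) = c/(m - c))
(l(13, 10) + 111)*r(7, -2) = (-1*10/(10 - 1*13) + 111)*(-12*(-2)) = (-1*10/(10 - 13) + 111)*24 = (-1*10/(-3) + 111)*24 = (-1*10*(-⅓) + 111)*24 = (10/3 + 111)*24 = (343/3)*24 = 2744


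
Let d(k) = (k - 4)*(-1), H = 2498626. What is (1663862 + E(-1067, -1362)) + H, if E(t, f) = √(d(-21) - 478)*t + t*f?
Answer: 5615742 - 1067*I*√453 ≈ 5.6157e+6 - 22710.0*I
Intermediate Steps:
d(k) = 4 - k (d(k) = (-4 + k)*(-1) = 4 - k)
E(t, f) = f*t + I*t*√453 (E(t, f) = √((4 - 1*(-21)) - 478)*t + t*f = √((4 + 21) - 478)*t + f*t = √(25 - 478)*t + f*t = √(-453)*t + f*t = (I*√453)*t + f*t = I*t*√453 + f*t = f*t + I*t*√453)
(1663862 + E(-1067, -1362)) + H = (1663862 - 1067*(-1362 + I*√453)) + 2498626 = (1663862 + (1453254 - 1067*I*√453)) + 2498626 = (3117116 - 1067*I*√453) + 2498626 = 5615742 - 1067*I*√453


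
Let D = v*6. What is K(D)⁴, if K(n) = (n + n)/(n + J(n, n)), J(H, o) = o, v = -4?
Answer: 1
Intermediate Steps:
D = -24 (D = -4*6 = -24)
K(n) = 1 (K(n) = (n + n)/(n + n) = (2*n)/((2*n)) = (2*n)*(1/(2*n)) = 1)
K(D)⁴ = 1⁴ = 1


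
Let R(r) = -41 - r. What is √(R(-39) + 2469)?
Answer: √2467 ≈ 49.669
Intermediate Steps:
√(R(-39) + 2469) = √((-41 - 1*(-39)) + 2469) = √((-41 + 39) + 2469) = √(-2 + 2469) = √2467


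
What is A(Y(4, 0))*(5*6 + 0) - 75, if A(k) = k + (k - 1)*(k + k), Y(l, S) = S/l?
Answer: -75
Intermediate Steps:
A(k) = k + 2*k*(-1 + k) (A(k) = k + (-1 + k)*(2*k) = k + 2*k*(-1 + k))
A(Y(4, 0))*(5*6 + 0) - 75 = ((0/4)*(-1 + 2*(0/4)))*(5*6 + 0) - 75 = ((0*(¼))*(-1 + 2*(0*(¼))))*(30 + 0) - 75 = (0*(-1 + 2*0))*30 - 75 = (0*(-1 + 0))*30 - 75 = (0*(-1))*30 - 75 = 0*30 - 75 = 0 - 75 = -75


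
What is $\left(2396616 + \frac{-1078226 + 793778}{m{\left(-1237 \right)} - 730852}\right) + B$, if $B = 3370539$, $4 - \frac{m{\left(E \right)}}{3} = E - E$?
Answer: $\frac{526858480581}{91355} \approx 5.7672 \cdot 10^{6}$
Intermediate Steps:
$m{\left(E \right)} = 12$ ($m{\left(E \right)} = 12 - 3 \left(E - E\right) = 12 - 0 = 12 + 0 = 12$)
$\left(2396616 + \frac{-1078226 + 793778}{m{\left(-1237 \right)} - 730852}\right) + B = \left(2396616 + \frac{-1078226 + 793778}{12 - 730852}\right) + 3370539 = \left(2396616 - \frac{284448}{-730840}\right) + 3370539 = \left(2396616 - - \frac{35556}{91355}\right) + 3370539 = \left(2396616 + \frac{35556}{91355}\right) + 3370539 = \frac{218942890236}{91355} + 3370539 = \frac{526858480581}{91355}$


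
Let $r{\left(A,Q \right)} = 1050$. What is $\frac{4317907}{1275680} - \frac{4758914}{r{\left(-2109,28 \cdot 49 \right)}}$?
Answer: $- \frac{86661680131}{19135200} \approx -4528.9$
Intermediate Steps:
$\frac{4317907}{1275680} - \frac{4758914}{r{\left(-2109,28 \cdot 49 \right)}} = \frac{4317907}{1275680} - \frac{4758914}{1050} = 4317907 \cdot \frac{1}{1275680} - \frac{2379457}{525} = \frac{4317907}{1275680} - \frac{2379457}{525} = - \frac{86661680131}{19135200}$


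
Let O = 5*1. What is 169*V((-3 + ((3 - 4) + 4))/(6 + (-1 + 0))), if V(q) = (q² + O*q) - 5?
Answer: -845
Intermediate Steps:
O = 5
V(q) = -5 + q² + 5*q (V(q) = (q² + 5*q) - 5 = -5 + q² + 5*q)
169*V((-3 + ((3 - 4) + 4))/(6 + (-1 + 0))) = 169*(-5 + ((-3 + ((3 - 4) + 4))/(6 + (-1 + 0)))² + 5*((-3 + ((3 - 4) + 4))/(6 + (-1 + 0)))) = 169*(-5 + ((-3 + (-1 + 4))/(6 - 1))² + 5*((-3 + (-1 + 4))/(6 - 1))) = 169*(-5 + ((-3 + 3)/5)² + 5*((-3 + 3)/5)) = 169*(-5 + (0*(⅕))² + 5*(0*(⅕))) = 169*(-5 + 0² + 5*0) = 169*(-5 + 0 + 0) = 169*(-5) = -845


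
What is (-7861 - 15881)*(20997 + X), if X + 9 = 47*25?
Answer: -526193946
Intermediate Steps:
X = 1166 (X = -9 + 47*25 = -9 + 1175 = 1166)
(-7861 - 15881)*(20997 + X) = (-7861 - 15881)*(20997 + 1166) = -23742*22163 = -526193946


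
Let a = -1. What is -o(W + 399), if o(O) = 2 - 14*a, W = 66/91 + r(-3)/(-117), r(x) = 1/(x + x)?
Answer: -16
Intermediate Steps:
r(x) = 1/(2*x)
W = 3571/4914 (W = 66/91 + ((½)/(-3))/(-117) = 66*(1/91) + ((½)*(-⅓))*(-1/117) = 66/91 - ⅙*(-1/117) = 66/91 + 1/702 = 3571/4914 ≈ 0.72670)
o(O) = 16 (o(O) = 2 - 14*(-1) = 2 + 14 = 16)
-o(W + 399) = -1*16 = -16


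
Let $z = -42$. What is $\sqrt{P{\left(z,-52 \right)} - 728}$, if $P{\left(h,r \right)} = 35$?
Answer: $3 i \sqrt{77} \approx 26.325 i$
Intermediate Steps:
$\sqrt{P{\left(z,-52 \right)} - 728} = \sqrt{35 - 728} = \sqrt{-693} = 3 i \sqrt{77}$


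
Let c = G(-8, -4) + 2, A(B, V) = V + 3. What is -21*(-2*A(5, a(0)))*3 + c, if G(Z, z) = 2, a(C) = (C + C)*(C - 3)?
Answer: 382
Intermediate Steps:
a(C) = 2*C*(-3 + C) (a(C) = (2*C)*(-3 + C) = 2*C*(-3 + C))
A(B, V) = 3 + V
c = 4 (c = 2 + 2 = 4)
-21*(-2*A(5, a(0)))*3 + c = -21*(-2*(3 + 2*0*(-3 + 0)))*3 + 4 = -21*(-2*(3 + 2*0*(-3)))*3 + 4 = -21*(-2*(3 + 0))*3 + 4 = -21*(-2*3)*3 + 4 = -(-126)*3 + 4 = -21*(-18) + 4 = 378 + 4 = 382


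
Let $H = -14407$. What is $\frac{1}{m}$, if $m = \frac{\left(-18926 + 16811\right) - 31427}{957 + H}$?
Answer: $\frac{6725}{16771} \approx 0.40099$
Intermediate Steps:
$m = \frac{16771}{6725}$ ($m = \frac{\left(-18926 + 16811\right) - 31427}{957 - 14407} = \frac{-2115 - 31427}{-13450} = \left(-33542\right) \left(- \frac{1}{13450}\right) = \frac{16771}{6725} \approx 2.4938$)
$\frac{1}{m} = \frac{1}{\frac{16771}{6725}} = \frac{6725}{16771}$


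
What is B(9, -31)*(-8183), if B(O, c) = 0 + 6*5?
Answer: -245490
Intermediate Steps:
B(O, c) = 30 (B(O, c) = 0 + 30 = 30)
B(9, -31)*(-8183) = 30*(-8183) = -245490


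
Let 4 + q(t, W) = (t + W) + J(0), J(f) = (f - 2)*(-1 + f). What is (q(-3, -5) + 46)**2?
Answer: 1296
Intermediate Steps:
J(f) = (-1 + f)*(-2 + f) (J(f) = (-2 + f)*(-1 + f) = (-1 + f)*(-2 + f))
q(t, W) = -2 + W + t (q(t, W) = -4 + ((t + W) + (2 + 0**2 - 3*0)) = -4 + ((W + t) + (2 + 0 + 0)) = -4 + ((W + t) + 2) = -4 + (2 + W + t) = -2 + W + t)
(q(-3, -5) + 46)**2 = ((-2 - 5 - 3) + 46)**2 = (-10 + 46)**2 = 36**2 = 1296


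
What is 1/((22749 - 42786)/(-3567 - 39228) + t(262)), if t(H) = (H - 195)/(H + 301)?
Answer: 8031195/4716032 ≈ 1.7030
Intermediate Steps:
t(H) = (-195 + H)/(301 + H)
1/((22749 - 42786)/(-3567 - 39228) + t(262)) = 1/((22749 - 42786)/(-3567 - 39228) + (-195 + 262)/(301 + 262)) = 1/(-20037/(-42795) + 67/563) = 1/(-20037*(-1/42795) + (1/563)*67) = 1/(6679/14265 + 67/563) = 1/(4716032/8031195) = 8031195/4716032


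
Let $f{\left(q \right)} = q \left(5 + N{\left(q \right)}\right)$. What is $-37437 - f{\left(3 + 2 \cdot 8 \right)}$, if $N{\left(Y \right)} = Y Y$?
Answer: $-44391$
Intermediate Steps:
$N{\left(Y \right)} = Y^{2}$
$f{\left(q \right)} = q \left(5 + q^{2}\right)$
$-37437 - f{\left(3 + 2 \cdot 8 \right)} = -37437 - \left(3 + 2 \cdot 8\right) \left(5 + \left(3 + 2 \cdot 8\right)^{2}\right) = -37437 - \left(3 + 16\right) \left(5 + \left(3 + 16\right)^{2}\right) = -37437 - 19 \left(5 + 19^{2}\right) = -37437 - 19 \left(5 + 361\right) = -37437 - 19 \cdot 366 = -37437 - 6954 = -44391$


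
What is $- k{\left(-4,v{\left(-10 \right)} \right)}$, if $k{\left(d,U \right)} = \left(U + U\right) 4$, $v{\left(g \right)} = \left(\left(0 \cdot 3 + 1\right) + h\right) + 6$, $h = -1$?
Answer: $-48$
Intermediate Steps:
$v{\left(g \right)} = 6$ ($v{\left(g \right)} = \left(\left(0 \cdot 3 + 1\right) - 1\right) + 6 = \left(\left(0 + 1\right) - 1\right) + 6 = \left(1 - 1\right) + 6 = 0 + 6 = 6$)
$k{\left(d,U \right)} = 8 U$ ($k{\left(d,U \right)} = 2 U 4 = 8 U$)
$- k{\left(-4,v{\left(-10 \right)} \right)} = - 8 \cdot 6 = \left(-1\right) 48 = -48$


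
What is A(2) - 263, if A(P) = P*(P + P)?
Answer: -255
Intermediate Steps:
A(P) = 2*P² (A(P) = P*(2*P) = 2*P²)
A(2) - 263 = 2*2² - 263 = 2*4 - 263 = 8 - 263 = -255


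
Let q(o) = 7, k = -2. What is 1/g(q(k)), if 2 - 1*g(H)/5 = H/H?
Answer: ⅕ ≈ 0.20000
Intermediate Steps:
g(H) = 5 (g(H) = 10 - 5*H/H = 10 - 5*1 = 10 - 5 = 5)
1/g(q(k)) = 1/5 = ⅕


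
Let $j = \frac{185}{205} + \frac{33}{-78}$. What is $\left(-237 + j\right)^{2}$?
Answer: $\frac{63570041161}{1136356} \approx 55942.0$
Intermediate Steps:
$j = \frac{511}{1066}$ ($j = 185 \cdot \frac{1}{205} + 33 \left(- \frac{1}{78}\right) = \frac{37}{41} - \frac{11}{26} = \frac{511}{1066} \approx 0.47936$)
$\left(-237 + j\right)^{2} = \left(-237 + \frac{511}{1066}\right)^{2} = \left(- \frac{252131}{1066}\right)^{2} = \frac{63570041161}{1136356}$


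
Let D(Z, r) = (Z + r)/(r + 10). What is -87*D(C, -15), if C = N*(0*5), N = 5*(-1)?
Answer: -261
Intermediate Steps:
N = -5
C = 0 (C = -0*5 = -5*0 = 0)
D(Z, r) = (Z + r)/(10 + r)
-87*D(C, -15) = -87*(0 - 15)/(10 - 15) = -87*(-15)/(-5) = -(-87)*(-15)/5 = -87*3 = -261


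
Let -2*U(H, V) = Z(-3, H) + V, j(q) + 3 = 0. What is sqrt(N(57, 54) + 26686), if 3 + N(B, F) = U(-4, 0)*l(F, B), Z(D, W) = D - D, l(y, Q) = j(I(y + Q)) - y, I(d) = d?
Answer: sqrt(26683) ≈ 163.35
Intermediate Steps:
j(q) = -3 (j(q) = -3 + 0 = -3)
l(y, Q) = -3 - y
Z(D, W) = 0
U(H, V) = -V/2 (U(H, V) = -(0 + V)/2 = -V/2)
N(B, F) = -3 (N(B, F) = -3 + (-1/2*0)*(-3 - F) = -3 + 0*(-3 - F) = -3 + 0 = -3)
sqrt(N(57, 54) + 26686) = sqrt(-3 + 26686) = sqrt(26683)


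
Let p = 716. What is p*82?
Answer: 58712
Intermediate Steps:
p*82 = 716*82 = 58712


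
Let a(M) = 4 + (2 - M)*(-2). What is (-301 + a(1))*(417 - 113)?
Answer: -90896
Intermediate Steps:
a(M) = 2*M (a(M) = 4 + (-4 + 2*M) = 2*M)
(-301 + a(1))*(417 - 113) = (-301 + 2*1)*(417 - 113) = (-301 + 2)*304 = -299*304 = -90896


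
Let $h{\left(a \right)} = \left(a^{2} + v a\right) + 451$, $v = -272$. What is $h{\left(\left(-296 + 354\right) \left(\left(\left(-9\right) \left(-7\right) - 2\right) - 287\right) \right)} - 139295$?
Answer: $175246196$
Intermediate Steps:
$h{\left(a \right)} = 451 + a^{2} - 272 a$ ($h{\left(a \right)} = \left(a^{2} - 272 a\right) + 451 = 451 + a^{2} - 272 a$)
$h{\left(\left(-296 + 354\right) \left(\left(\left(-9\right) \left(-7\right) - 2\right) - 287\right) \right)} - 139295 = \left(451 + \left(\left(-296 + 354\right) \left(\left(\left(-9\right) \left(-7\right) - 2\right) - 287\right)\right)^{2} - 272 \left(-296 + 354\right) \left(\left(\left(-9\right) \left(-7\right) - 2\right) - 287\right)\right) - 139295 = \left(451 + \left(58 \left(\left(63 - 2\right) - 287\right)\right)^{2} - 272 \cdot 58 \left(\left(63 - 2\right) - 287\right)\right) - 139295 = \left(451 + \left(58 \left(61 - 287\right)\right)^{2} - 272 \cdot 58 \left(61 - 287\right)\right) - 139295 = \left(451 + \left(58 \left(-226\right)\right)^{2} - 272 \cdot 58 \left(-226\right)\right) - 139295 = \left(451 + \left(-13108\right)^{2} - -3565376\right) - 139295 = \left(451 + 171819664 + 3565376\right) - 139295 = 175385491 - 139295 = 175246196$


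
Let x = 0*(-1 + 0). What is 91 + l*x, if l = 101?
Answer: 91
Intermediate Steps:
x = 0 (x = 0*(-1) = 0)
91 + l*x = 91 + 101*0 = 91 + 0 = 91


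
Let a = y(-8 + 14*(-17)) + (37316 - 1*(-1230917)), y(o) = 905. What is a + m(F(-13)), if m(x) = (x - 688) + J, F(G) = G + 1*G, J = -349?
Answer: 1268075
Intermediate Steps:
F(G) = 2*G (F(G) = G + G = 2*G)
m(x) = -1037 + x (m(x) = (x - 688) - 349 = (-688 + x) - 349 = -1037 + x)
a = 1269138 (a = 905 + (37316 - 1*(-1230917)) = 905 + (37316 + 1230917) = 905 + 1268233 = 1269138)
a + m(F(-13)) = 1269138 + (-1037 + 2*(-13)) = 1269138 + (-1037 - 26) = 1269138 - 1063 = 1268075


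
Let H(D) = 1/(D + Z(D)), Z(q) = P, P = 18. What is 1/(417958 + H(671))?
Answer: 689/287973063 ≈ 2.3926e-6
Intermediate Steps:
Z(q) = 18
H(D) = 1/(18 + D) (H(D) = 1/(D + 18) = 1/(18 + D))
1/(417958 + H(671)) = 1/(417958 + 1/(18 + 671)) = 1/(417958 + 1/689) = 1/(287973063/689) = 689/287973063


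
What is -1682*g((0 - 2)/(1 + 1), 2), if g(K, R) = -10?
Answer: 16820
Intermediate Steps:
-1682*g((0 - 2)/(1 + 1), 2) = -1682*(-10) = 16820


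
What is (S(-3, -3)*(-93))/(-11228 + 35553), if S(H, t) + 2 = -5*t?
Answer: -1209/24325 ≈ -0.049702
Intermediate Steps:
S(H, t) = -2 - 5*t
(S(-3, -3)*(-93))/(-11228 + 35553) = ((-2 - 5*(-3))*(-93))/(-11228 + 35553) = ((-2 + 15)*(-93))/24325 = (13*(-93))*(1/24325) = -1209*1/24325 = -1209/24325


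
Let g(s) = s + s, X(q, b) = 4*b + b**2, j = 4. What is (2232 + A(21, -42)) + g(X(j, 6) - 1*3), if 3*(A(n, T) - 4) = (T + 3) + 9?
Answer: 2340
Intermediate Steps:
A(n, T) = 8 + T/3 (A(n, T) = 4 + ((T + 3) + 9)/3 = 4 + ((3 + T) + 9)/3 = 4 + (12 + T)/3 = 4 + (4 + T/3) = 8 + T/3)
X(q, b) = b**2 + 4*b
g(s) = 2*s
(2232 + A(21, -42)) + g(X(j, 6) - 1*3) = (2232 + (8 + (1/3)*(-42))) + 2*(6*(4 + 6) - 1*3) = (2232 + (8 - 14)) + 2*(6*10 - 3) = (2232 - 6) + 2*(60 - 3) = 2226 + 2*57 = 2226 + 114 = 2340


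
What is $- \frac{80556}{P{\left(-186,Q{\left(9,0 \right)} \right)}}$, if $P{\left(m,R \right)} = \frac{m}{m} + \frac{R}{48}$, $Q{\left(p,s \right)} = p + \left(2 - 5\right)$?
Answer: $- \frac{214816}{3} \approx -71605.0$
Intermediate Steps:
$Q{\left(p,s \right)} = -3 + p$ ($Q{\left(p,s \right)} = p - 3 = -3 + p$)
$P{\left(m,R \right)} = 1 + \frac{R}{48}$ ($P{\left(m,R \right)} = 1 + R \frac{1}{48} = 1 + \frac{R}{48}$)
$- \frac{80556}{P{\left(-186,Q{\left(9,0 \right)} \right)}} = - \frac{80556}{1 + \frac{-3 + 9}{48}} = - \frac{80556}{1 + \frac{1}{48} \cdot 6} = - \frac{80556}{1 + \frac{1}{8}} = - \frac{80556}{\frac{9}{8}} = \left(-80556\right) \frac{8}{9} = - \frac{214816}{3}$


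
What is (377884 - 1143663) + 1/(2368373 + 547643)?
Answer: -2233023816463/2916016 ≈ -7.6578e+5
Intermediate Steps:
(377884 - 1143663) + 1/(2368373 + 547643) = -765779 + 1/2916016 = -2233023816463/2916016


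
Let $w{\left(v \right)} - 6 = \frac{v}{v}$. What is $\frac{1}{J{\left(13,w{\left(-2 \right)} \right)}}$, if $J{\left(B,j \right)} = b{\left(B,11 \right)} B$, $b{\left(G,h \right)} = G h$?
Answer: $\frac{1}{1859} \approx 0.00053792$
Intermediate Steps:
$w{\left(v \right)} = 7$ ($w{\left(v \right)} = 6 + \frac{v}{v} = 6 + 1 = 7$)
$J{\left(B,j \right)} = 11 B^{2}$ ($J{\left(B,j \right)} = B 11 B = 11 B B = 11 B^{2}$)
$\frac{1}{J{\left(13,w{\left(-2 \right)} \right)}} = \frac{1}{11 \cdot 13^{2}} = \frac{1}{11 \cdot 169} = \frac{1}{1859}$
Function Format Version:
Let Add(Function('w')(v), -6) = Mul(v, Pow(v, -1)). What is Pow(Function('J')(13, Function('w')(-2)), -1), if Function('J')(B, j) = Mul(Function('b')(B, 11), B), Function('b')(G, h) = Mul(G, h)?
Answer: Rational(1, 1859) ≈ 0.00053792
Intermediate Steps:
Function('w')(v) = 7 (Function('w')(v) = Add(6, Mul(v, Pow(v, -1))) = Add(6, 1) = 7)
Function('J')(B, j) = Mul(11, Pow(B, 2)) (Function('J')(B, j) = Mul(Mul(B, 11), B) = Mul(Mul(11, B), B) = Mul(11, Pow(B, 2)))
Pow(Function('J')(13, Function('w')(-2)), -1) = Pow(Mul(11, Pow(13, 2)), -1) = Pow(Mul(11, 169), -1) = Pow(1859, -1) = Rational(1, 1859)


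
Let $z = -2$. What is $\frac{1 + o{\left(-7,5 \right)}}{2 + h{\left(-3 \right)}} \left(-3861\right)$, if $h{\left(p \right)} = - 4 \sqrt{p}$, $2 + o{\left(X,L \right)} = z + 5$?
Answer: $-297 - 594 i \sqrt{3} \approx -297.0 - 1028.8 i$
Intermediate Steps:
$o{\left(X,L \right)} = 1$ ($o{\left(X,L \right)} = -2 + \left(-2 + 5\right) = -2 + 3 = 1$)
$\frac{1 + o{\left(-7,5 \right)}}{2 + h{\left(-3 \right)}} \left(-3861\right) = \frac{1 + 1}{2 - 4 \sqrt{-3}} \left(-3861\right) = \frac{2}{2 - 4 i \sqrt{3}} \left(-3861\right) = - \frac{7722}{2 - 4 i \sqrt{3}}$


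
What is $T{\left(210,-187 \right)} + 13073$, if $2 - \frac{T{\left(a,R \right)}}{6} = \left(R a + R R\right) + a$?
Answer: $37631$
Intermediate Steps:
$T{\left(a,R \right)} = 12 - 6 a - 6 R^{2} - 6 R a$ ($T{\left(a,R \right)} = 12 - 6 \left(\left(R a + R R\right) + a\right) = 12 - 6 \left(\left(R a + R^{2}\right) + a\right) = 12 - 6 \left(\left(R^{2} + R a\right) + a\right) = 12 - 6 \left(a + R^{2} + R a\right) = 12 - \left(6 a + 6 R^{2} + 6 R a\right) = 12 - 6 a - 6 R^{2} - 6 R a$)
$T{\left(210,-187 \right)} + 13073 = \left(12 - 1260 - 6 \left(-187\right)^{2} - \left(-1122\right) 210\right) + 13073 = \left(12 - 1260 - 209814 + 235620\right) + 13073 = 24558 + 13073 = 37631$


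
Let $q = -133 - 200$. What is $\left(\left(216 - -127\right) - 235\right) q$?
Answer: $-35964$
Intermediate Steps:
$q = -333$
$\left(\left(216 - -127\right) - 235\right) q = \left(\left(216 - -127\right) - 235\right) \left(-333\right) = \left(\left(216 + 127\right) - 235\right) \left(-333\right) = \left(343 - 235\right) \left(-333\right) = 108 \left(-333\right) = -35964$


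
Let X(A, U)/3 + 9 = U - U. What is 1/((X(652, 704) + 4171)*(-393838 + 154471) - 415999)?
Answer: -1/992352847 ≈ -1.0077e-9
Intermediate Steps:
X(A, U) = -27 (X(A, U) = -27 + 3*(U - U) = -27 + 3*0 = -27 + 0 = -27)
1/((X(652, 704) + 4171)*(-393838 + 154471) - 415999) = 1/((-27 + 4171)*(-393838 + 154471) - 415999) = 1/(4144*(-239367) - 415999) = 1/(-991936848 - 415999) = 1/(-992352847) = -1/992352847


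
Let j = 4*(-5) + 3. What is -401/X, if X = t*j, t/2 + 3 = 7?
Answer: 401/136 ≈ 2.9485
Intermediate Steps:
t = 8 (t = -6 + 2*7 = -6 + 14 = 8)
j = -17 (j = -20 + 3 = -17)
X = -136 (X = 8*(-17) = -136)
-401/X = -401/(-136) = -401*(-1/136) = 401/136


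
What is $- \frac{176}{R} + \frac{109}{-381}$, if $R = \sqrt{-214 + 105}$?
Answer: $- \frac{109}{381} + \frac{176 i \sqrt{109}}{109} \approx -0.28609 + 16.858 i$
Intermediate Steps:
$R = i \sqrt{109}$ ($R = \sqrt{-109} = i \sqrt{109} \approx 10.44 i$)
$- \frac{176}{R} + \frac{109}{-381} = - \frac{176}{i \sqrt{109}} + \frac{109}{-381} = - 176 \left(- \frac{i \sqrt{109}}{109}\right) + 109 \left(- \frac{1}{381}\right) = \frac{176 i \sqrt{109}}{109} - \frac{109}{381} = - \frac{109}{381} + \frac{176 i \sqrt{109}}{109}$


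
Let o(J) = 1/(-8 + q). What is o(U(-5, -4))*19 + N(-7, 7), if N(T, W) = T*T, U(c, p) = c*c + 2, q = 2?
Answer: 275/6 ≈ 45.833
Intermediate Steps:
U(c, p) = 2 + c**2 (U(c, p) = c**2 + 2 = 2 + c**2)
o(J) = -1/6 (o(J) = 1/(-8 + 2) = 1/(-6) = -1/6)
N(T, W) = T**2
o(U(-5, -4))*19 + N(-7, 7) = -1/6*19 + (-7)**2 = -19/6 + 49 = 275/6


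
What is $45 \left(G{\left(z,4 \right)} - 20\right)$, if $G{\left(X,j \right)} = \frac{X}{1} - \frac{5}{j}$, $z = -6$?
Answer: $- \frac{4905}{4} \approx -1226.3$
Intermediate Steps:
$G{\left(X,j \right)} = X - \frac{5}{j}$ ($G{\left(X,j \right)} = X 1 - \frac{5}{j} = X - \frac{5}{j}$)
$45 \left(G{\left(z,4 \right)} - 20\right) = 45 \left(\left(-6 - \frac{5}{4}\right) - 20\right) = 45 \left(- \frac{29}{4} - 20\right) = 45 \left(- \frac{109}{4}\right) = - \frac{4905}{4}$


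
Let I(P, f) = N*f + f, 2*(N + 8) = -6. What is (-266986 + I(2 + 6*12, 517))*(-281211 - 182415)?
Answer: 126178597656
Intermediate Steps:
N = -11 (N = -8 + (½)*(-6) = -8 - 3 = -11)
I(P, f) = -10*f (I(P, f) = -11*f + f = -10*f)
(-266986 + I(2 + 6*12, 517))*(-281211 - 182415) = (-266986 - 10*517)*(-281211 - 182415) = (-266986 - 5170)*(-463626) = -272156*(-463626) = 126178597656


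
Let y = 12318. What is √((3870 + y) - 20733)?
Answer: 3*I*√505 ≈ 67.417*I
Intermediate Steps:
√((3870 + y) - 20733) = √((3870 + 12318) - 20733) = √(16188 - 20733) = √(-4545) = 3*I*√505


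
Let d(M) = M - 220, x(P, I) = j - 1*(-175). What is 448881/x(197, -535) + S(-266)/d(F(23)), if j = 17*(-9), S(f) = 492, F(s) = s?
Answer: 88418733/4334 ≈ 20401.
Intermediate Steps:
j = -153
x(P, I) = 22 (x(P, I) = -153 - 1*(-175) = -153 + 175 = 22)
d(M) = -220 + M
448881/x(197, -535) + S(-266)/d(F(23)) = 448881/22 + 492/(-220 + 23) = 448881*(1/22) + 492/(-197) = 448881/22 + 492*(-1/197) = 448881/22 - 492/197 = 88418733/4334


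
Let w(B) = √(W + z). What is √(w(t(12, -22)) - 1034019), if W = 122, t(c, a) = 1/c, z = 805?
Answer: √(-1034019 + 3*√103) ≈ 1016.9*I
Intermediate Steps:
w(B) = 3*√103 (w(B) = √(122 + 805) = √927 = 3*√103)
√(w(t(12, -22)) - 1034019) = √(3*√103 - 1034019) = √(-1034019 + 3*√103)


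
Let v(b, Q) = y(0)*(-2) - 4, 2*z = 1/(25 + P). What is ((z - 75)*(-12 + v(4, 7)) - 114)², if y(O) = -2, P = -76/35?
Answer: 394137862416/638401 ≈ 6.1738e+5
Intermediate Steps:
P = -76/35 (P = -76*1/35 = -76/35 ≈ -2.1714)
z = 35/1598 (z = 1/(2*(25 - 76/35)) = 1/(2*(799/35)) = (½)*(35/799) = 35/1598 ≈ 0.021902)
v(b, Q) = 0 (v(b, Q) = -2*(-2) - 4 = 4 - 4 = 0)
((z - 75)*(-12 + v(4, 7)) - 114)² = ((35/1598 - 75)*(-12 + 0) - 114)² = (-119815/1598*(-12) - 114)² = (718890/799 - 114)² = (627804/799)² = 394137862416/638401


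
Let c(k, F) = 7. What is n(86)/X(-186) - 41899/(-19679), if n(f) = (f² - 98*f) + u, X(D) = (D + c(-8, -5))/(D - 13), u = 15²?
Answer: -286619066/320231 ≈ -895.04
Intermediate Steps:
u = 225
X(D) = (7 + D)/(-13 + D) (X(D) = (D + 7)/(D - 13) = (7 + D)/(-13 + D))
n(f) = 225 + f² - 98*f (n(f) = (f² - 98*f) + 225 = 225 + f² - 98*f)
n(86)/X(-186) - 41899/(-19679) = (225 + 86² - 98*86)/(((7 - 186)/(-13 - 186))) - 41899/(-19679) = (225 + 7396 - 8428)/((-179/(-199))) - 41899*(-1/19679) = -807/((-1/199*(-179))) + 3809/1789 = -807/179/199 + 3809/1789 = -807*199/179 + 3809/1789 = -160593/179 + 3809/1789 = -286619066/320231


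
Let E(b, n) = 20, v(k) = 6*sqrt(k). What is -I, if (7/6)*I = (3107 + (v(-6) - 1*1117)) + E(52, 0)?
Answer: -12060/7 - 36*I*sqrt(6)/7 ≈ -1722.9 - 12.597*I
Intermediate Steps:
I = 12060/7 + 36*I*sqrt(6)/7 (I = 6*((3107 + (6*sqrt(-6) - 1*1117)) + 20)/7 = 6*((3107 + (6*(I*sqrt(6)) - 1117)) + 20)/7 = 6*((3107 + (6*I*sqrt(6) - 1117)) + 20)/7 = 6*((3107 + (-1117 + 6*I*sqrt(6))) + 20)/7 = 6*((1990 + 6*I*sqrt(6)) + 20)/7 = 6*(2010 + 6*I*sqrt(6))/7 = 12060/7 + 36*I*sqrt(6)/7 ≈ 1722.9 + 12.597*I)
-I = -(12060/7 + 36*I*sqrt(6)/7) = -12060/7 - 36*I*sqrt(6)/7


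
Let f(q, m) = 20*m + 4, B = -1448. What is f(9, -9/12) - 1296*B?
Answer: 1876597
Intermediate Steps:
f(q, m) = 4 + 20*m
f(9, -9/12) - 1296*B = (4 + 20*(-9/12)) - 1296*(-1448) = (4 + 20*(-9*1/12)) + 1876608 = (4 + 20*(-¾)) + 1876608 = (4 - 15) + 1876608 = -11 + 1876608 = 1876597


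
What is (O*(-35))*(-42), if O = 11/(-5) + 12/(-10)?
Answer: -4998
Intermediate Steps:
O = -17/5 (O = 11*(-⅕) + 12*(-⅒) = -11/5 - 6/5 = -17/5 ≈ -3.4000)
(O*(-35))*(-42) = -17/5*(-35)*(-42) = 119*(-42) = -4998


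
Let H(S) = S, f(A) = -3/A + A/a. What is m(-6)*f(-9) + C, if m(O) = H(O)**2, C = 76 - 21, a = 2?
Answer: -95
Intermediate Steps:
f(A) = A/2 - 3/A (f(A) = -3/A + A/2 = A/2 - 3/A)
C = 55
m(O) = O**2
m(-6)*f(-9) + C = (-6)**2*((1/2)*(-9) - 3/(-9)) + 55 = 36*(-9/2 - 3*(-1/9)) + 55 = 36*(-9/2 + 1/3) + 55 = 36*(-25/6) + 55 = -150 + 55 = -95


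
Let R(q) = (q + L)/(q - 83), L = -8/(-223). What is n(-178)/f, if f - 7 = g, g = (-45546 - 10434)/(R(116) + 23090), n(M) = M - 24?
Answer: -17164463786/388829741 ≈ -44.144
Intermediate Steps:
L = 8/223 (L = -8*(-1/223) = 8/223 ≈ 0.035874)
n(M) = -24 + M
R(q) = (8/223 + q)/(-83 + q) (R(q) = (q + 8/223)/(q - 83) = (8/223 + q)/(-83 + q))
g = -205978410/84972593 (g = (-45546 - 10434)/((8/223 + 116)/(-83 + 116) + 23090) = -55980/((25876/223)/33 + 23090) = -55980/((1/33)*(25876/223) + 23090) = -55980/(25876/7359 + 23090) = -55980/169945186/7359 = -55980*7359/169945186 = -205978410/84972593 ≈ -2.4241)
f = 388829741/84972593 (f = 7 - 205978410/84972593 = 388829741/84972593 ≈ 4.5759)
n(-178)/f = (-24 - 178)/(388829741/84972593) = -202*84972593/388829741 = -17164463786/388829741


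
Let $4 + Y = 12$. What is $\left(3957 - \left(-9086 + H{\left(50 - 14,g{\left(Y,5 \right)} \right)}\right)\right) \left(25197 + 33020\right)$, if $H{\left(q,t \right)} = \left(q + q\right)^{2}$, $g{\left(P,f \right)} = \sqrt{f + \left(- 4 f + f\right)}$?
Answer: $457527403$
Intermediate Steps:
$Y = 8$ ($Y = -4 + 12 = 8$)
$g{\left(P,f \right)} = \sqrt{2} \sqrt{- f}$ ($g{\left(P,f \right)} = \sqrt{f - 3 f} = \sqrt{- 2 f} = \sqrt{2} \sqrt{- f}$)
$H{\left(q,t \right)} = 4 q^{2}$ ($H{\left(q,t \right)} = \left(2 q\right)^{2} = 4 q^{2}$)
$\left(3957 - \left(-9086 + H{\left(50 - 14,g{\left(Y,5 \right)} \right)}\right)\right) \left(25197 + 33020\right) = \left(3957 + \left(9086 - 4 \left(50 - 14\right)^{2}\right)\right) \left(25197 + 33020\right) = \left(3957 + \left(9086 - 4 \cdot 36^{2}\right)\right) 58217 = \left(3957 + \left(9086 - 4 \cdot 1296\right)\right) 58217 = \left(3957 + \left(9086 - 5184\right)\right) 58217 = \left(3957 + 3902\right) 58217 = 7859 \cdot 58217 = 457527403$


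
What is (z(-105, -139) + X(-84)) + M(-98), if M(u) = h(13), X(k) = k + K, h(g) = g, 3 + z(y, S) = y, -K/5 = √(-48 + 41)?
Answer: -179 - 5*I*√7 ≈ -179.0 - 13.229*I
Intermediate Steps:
K = -5*I*√7 (K = -5*√(-48 + 41) = -5*I*√7 ≈ -13.229*I)
z(y, S) = -3 + y
X(k) = k - 5*I*√7
M(u) = 13
(z(-105, -139) + X(-84)) + M(-98) = ((-3 - 105) + (-84 - 5*I*√7)) + 13 = (-108 + (-84 - 5*I*√7)) + 13 = (-192 - 5*I*√7) + 13 = -179 - 5*I*√7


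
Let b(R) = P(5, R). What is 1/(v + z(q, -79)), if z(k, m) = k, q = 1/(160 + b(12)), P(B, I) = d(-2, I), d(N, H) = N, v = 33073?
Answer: 158/5225535 ≈ 3.0236e-5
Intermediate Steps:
P(B, I) = -2
b(R) = -2
q = 1/158 (q = 1/(160 - 2) = 1/158 ≈ 0.0063291)
1/(v + z(q, -79)) = 1/(33073 + 1/158) = 1/(5225535/158) = 158/5225535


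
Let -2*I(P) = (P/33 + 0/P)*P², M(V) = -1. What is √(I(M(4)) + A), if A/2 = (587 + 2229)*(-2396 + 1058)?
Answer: I*√32825143230/66 ≈ 2745.1*I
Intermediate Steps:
I(P) = -P³/66 (I(P) = -(P/33 + 0/P)*P²/2 = -(P*(1/33) + 0)*P²/2 = -(P/33 + 0)*P²/2 = -P/33*P²/2 = -P³/66)
A = -7535616 (A = 2*((587 + 2229)*(-2396 + 1058)) = 2*(2816*(-1338)) = 2*(-3767808) = -7535616)
√(I(M(4)) + A) = √(-1/66*(-1)³ - 7535616) = √(-1/66*(-1) - 7535616) = √(1/66 - 7535616) = √(-497350655/66) = I*√32825143230/66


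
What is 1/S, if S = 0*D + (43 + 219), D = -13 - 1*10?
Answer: 1/262 ≈ 0.0038168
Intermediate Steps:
D = -23 (D = -13 - 10 = -23)
S = 262 (S = 0*(-23) + (43 + 219) = 0 + 262 = 262)
1/S = 1/262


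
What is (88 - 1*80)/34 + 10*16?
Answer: 2724/17 ≈ 160.24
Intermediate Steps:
(88 - 1*80)/34 + 10*16 = (88 - 80)/34 + 160 = (1/34)*8 + 160 = 4/17 + 160 = 2724/17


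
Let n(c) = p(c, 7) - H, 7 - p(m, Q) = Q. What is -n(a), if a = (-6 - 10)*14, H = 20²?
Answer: 400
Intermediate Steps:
H = 400
p(m, Q) = 7 - Q
a = -224 (a = -16*14 = -224)
n(c) = -400 (n(c) = (7 - 1*7) - 1*400 = (7 - 7) - 400 = 0 - 400 = -400)
-n(a) = -1*(-400) = 400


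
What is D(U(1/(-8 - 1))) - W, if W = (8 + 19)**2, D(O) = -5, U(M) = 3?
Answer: -734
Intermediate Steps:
W = 729 (W = 27**2 = 729)
D(U(1/(-8 - 1))) - W = -5 - 1*729 = -5 - 729 = -734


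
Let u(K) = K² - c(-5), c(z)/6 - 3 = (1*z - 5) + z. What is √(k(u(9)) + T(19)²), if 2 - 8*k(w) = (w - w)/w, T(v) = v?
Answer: 17*√5/2 ≈ 19.007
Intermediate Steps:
c(z) = -12 + 12*z (c(z) = 18 + 6*((1*z - 5) + z) = 18 + 6*((z - 5) + z) = 18 + 6*((-5 + z) + z) = 18 + 6*(-5 + 2*z) = 18 + (-30 + 12*z) = -12 + 12*z)
u(K) = 72 + K² (u(K) = K² - (-12 + 12*(-5)) = K² - (-12 - 60) = K² - 1*(-72) = K² + 72 = 72 + K²)
k(w) = ¼ (k(w) = ¼ - (w - w)/(8*w) = ¼ - 0/w = ¼ - ⅛*0 = ¼ + 0 = ¼)
√(k(u(9)) + T(19)²) = √(¼ + 19²) = √(¼ + 361) = √(1445/4) = 17*√5/2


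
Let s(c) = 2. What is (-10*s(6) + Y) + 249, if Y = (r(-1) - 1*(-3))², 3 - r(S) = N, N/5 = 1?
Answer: 230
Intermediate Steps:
N = 5 (N = 5*1 = 5)
r(S) = -2 (r(S) = 3 - 1*5 = 3 - 5 = -2)
Y = 1 (Y = (-2 - 1*(-3))² = (-2 + 3)² = 1² = 1)
(-10*s(6) + Y) + 249 = (-10*2 + 1) + 249 = (-20 + 1) + 249 = -19 + 249 = 230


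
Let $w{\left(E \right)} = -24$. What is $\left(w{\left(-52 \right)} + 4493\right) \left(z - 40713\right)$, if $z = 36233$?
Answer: $-20021120$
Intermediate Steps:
$\left(w{\left(-52 \right)} + 4493\right) \left(z - 40713\right) = \left(-24 + 4493\right) \left(36233 - 40713\right) = 4469 \left(-4480\right) = -20021120$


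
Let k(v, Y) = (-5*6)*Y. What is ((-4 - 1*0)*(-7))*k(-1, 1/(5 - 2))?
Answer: -280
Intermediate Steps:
k(v, Y) = -30*Y
((-4 - 1*0)*(-7))*k(-1, 1/(5 - 2)) = ((-4 - 1*0)*(-7))*(-30/(5 - 2)) = ((-4 + 0)*(-7))*(-30/3) = (-4*(-7))*(-30*⅓) = 28*(-10) = -280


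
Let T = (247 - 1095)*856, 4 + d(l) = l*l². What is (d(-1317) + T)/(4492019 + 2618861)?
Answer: -65287083/203168 ≈ -321.35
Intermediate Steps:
d(l) = -4 + l³ (d(l) = -4 + l*l² = -4 + l³)
T = -725888 (T = -848*856 = -725888)
(d(-1317) + T)/(4492019 + 2618861) = ((-4 + (-1317)³) - 725888)/(4492019 + 2618861) = ((-4 - 2284322013) - 725888)/7110880 = (-2284322017 - 725888)*(1/7110880) = -2285047905*1/7110880 = -65287083/203168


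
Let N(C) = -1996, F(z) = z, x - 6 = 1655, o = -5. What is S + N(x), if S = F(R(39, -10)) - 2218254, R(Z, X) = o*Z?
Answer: -2220445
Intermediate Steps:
x = 1661 (x = 6 + 1655 = 1661)
R(Z, X) = -5*Z
S = -2218449 (S = -5*39 - 2218254 = -195 - 2218254 = -2218449)
S + N(x) = -2218449 - 1996 = -2220445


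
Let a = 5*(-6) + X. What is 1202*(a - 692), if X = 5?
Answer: -861834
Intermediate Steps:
a = -25 (a = 5*(-6) + 5 = -30 + 5 = -25)
1202*(a - 692) = 1202*(-25 - 692) = 1202*(-717) = -861834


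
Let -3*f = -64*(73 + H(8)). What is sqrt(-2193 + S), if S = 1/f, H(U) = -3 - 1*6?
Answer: 5*I*sqrt(359301)/64 ≈ 46.829*I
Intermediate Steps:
H(U) = -9 (H(U) = -3 - 6 = -9)
f = 4096/3 (f = -(-64)*(73 - 9)/3 = -(-64)*64/3 = -1/3*(-4096) = 4096/3 ≈ 1365.3)
S = 3/4096 (S = 1/(4096/3) = 3/4096 ≈ 0.00073242)
sqrt(-2193 + S) = sqrt(-2193 + 3/4096) = sqrt(-8982525/4096) = 5*I*sqrt(359301)/64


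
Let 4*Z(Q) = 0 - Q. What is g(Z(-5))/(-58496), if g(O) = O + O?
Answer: -5/116992 ≈ -4.2738e-5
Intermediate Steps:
Z(Q) = -Q/4 (Z(Q) = (0 - Q)/4 = (-Q)/4 = -Q/4)
g(O) = 2*O
g(Z(-5))/(-58496) = (2*(-1/4*(-5)))/(-58496) = (2*(5/4))*(-1/58496) = (5/2)*(-1/58496) = -5/116992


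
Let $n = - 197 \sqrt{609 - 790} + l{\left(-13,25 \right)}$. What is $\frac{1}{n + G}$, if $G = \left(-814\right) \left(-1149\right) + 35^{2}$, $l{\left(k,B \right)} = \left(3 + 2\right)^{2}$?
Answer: $\frac{936536}{877106703725} + \frac{197 i \sqrt{181}}{877106703725} \approx 1.0678 \cdot 10^{-6} + 3.0217 \cdot 10^{-9} i$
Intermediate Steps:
$l{\left(k,B \right)} = 25$ ($l{\left(k,B \right)} = 5^{2} = 25$)
$n = 25 - 197 i \sqrt{181}$ ($n = - 197 \sqrt{609 - 790} + 25 = - 197 \sqrt{-181} + 25 = - 197 i \sqrt{181} + 25 = 25 - 197 i \sqrt{181} \approx 25.0 - 2650.4 i$)
$G = 936511$ ($G = 935286 + 1225 = 936511$)
$\frac{1}{n + G} = \frac{1}{\left(25 - 197 i \sqrt{181}\right) + 936511} = \frac{1}{936536 - 197 i \sqrt{181}}$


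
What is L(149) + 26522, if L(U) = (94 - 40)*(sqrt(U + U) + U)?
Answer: 34568 + 54*sqrt(298) ≈ 35500.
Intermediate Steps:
L(U) = 54*U + 54*sqrt(2)*sqrt(U) (L(U) = 54*(sqrt(2*U) + U) = 54*(sqrt(2)*sqrt(U) + U) = 54*(U + sqrt(2)*sqrt(U)) = 54*U + 54*sqrt(2)*sqrt(U))
L(149) + 26522 = (54*149 + 54*sqrt(2)*sqrt(149)) + 26522 = (8046 + 54*sqrt(298)) + 26522 = 34568 + 54*sqrt(298)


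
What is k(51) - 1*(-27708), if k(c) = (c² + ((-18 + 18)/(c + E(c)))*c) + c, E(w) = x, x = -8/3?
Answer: 30360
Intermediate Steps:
x = -8/3 (x = -8*⅓ = -8/3 ≈ -2.6667)
E(w) = -8/3
k(c) = c + c² (k(c) = (c² + ((-18 + 18)/(c - 8/3))*c) + c = (c² + (0/(-8/3 + c))*c) + c = (c² + 0*c) + c = (c² + 0) + c = c² + c = c + c²)
k(51) - 1*(-27708) = 51*(1 + 51) - 1*(-27708) = 51*52 + 27708 = 2652 + 27708 = 30360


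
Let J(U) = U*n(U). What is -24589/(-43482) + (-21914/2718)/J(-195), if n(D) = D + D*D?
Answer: 20542385249302/36326091710025 ≈ 0.56550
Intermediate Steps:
n(D) = D + D²
J(U) = U²*(1 + U) (J(U) = U*(U*(1 + U)) = U²*(1 + U))
-24589/(-43482) + (-21914/2718)/J(-195) = -24589/(-43482) + (-21914/2718)/(((-195)²*(1 - 195))) = -24589*(-1/43482) + (-21914*1/2718)/((38025*(-194))) = 24589/43482 - 10957/1359/(-7376850) = 24589/43482 - 10957/1359*(-1/7376850) = 24589/43482 + 10957/10025139150 = 20542385249302/36326091710025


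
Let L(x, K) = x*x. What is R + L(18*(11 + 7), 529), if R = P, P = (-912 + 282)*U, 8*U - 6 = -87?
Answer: 445419/4 ≈ 1.1135e+5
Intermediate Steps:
U = -81/8 (U = ¾ + (⅛)*(-87) = ¾ - 87/8 = -81/8 ≈ -10.125)
P = 25515/4 (P = (-912 + 282)*(-81/8) = -630*(-81/8) = 25515/4 ≈ 6378.8)
L(x, K) = x²
R = 25515/4 ≈ 6378.8
R + L(18*(11 + 7), 529) = 25515/4 + (18*(11 + 7))² = 25515/4 + (18*18)² = 25515/4 + 324² = 25515/4 + 104976 = 445419/4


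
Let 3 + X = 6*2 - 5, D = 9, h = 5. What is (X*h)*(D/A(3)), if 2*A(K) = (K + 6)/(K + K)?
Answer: 240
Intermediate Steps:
A(K) = (6 + K)/(4*K) (A(K) = ((K + 6)/(K + K))/2 = ((6 + K)/((2*K)))/2 = ((6 + K)*(1/(2*K)))/2 = ((6 + K)/(2*K))/2 = (6 + K)/(4*K))
X = 4 (X = -3 + (6*2 - 5) = -3 + (12 - 5) = -3 + 7 = 4)
(X*h)*(D/A(3)) = (4*5)*(9/(((¼)*(6 + 3)/3))) = 20*(9/(((¼)*(⅓)*9))) = 20*(9/(¾)) = 20*(9*(4/3)) = 20*12 = 240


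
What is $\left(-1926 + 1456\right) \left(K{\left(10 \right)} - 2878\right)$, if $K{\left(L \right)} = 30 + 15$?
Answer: $1331510$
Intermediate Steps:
$K{\left(L \right)} = 45$
$\left(-1926 + 1456\right) \left(K{\left(10 \right)} - 2878\right) = \left(-1926 + 1456\right) \left(45 - 2878\right) = \left(-470\right) \left(-2833\right) = 1331510$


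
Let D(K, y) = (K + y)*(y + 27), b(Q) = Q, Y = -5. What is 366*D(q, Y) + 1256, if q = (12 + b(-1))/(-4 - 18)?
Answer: -43030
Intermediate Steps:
q = -½ (q = (12 - 1)/(-4 - 18) = 11/(-22) = 11*(-1/22) = -½ ≈ -0.50000)
D(K, y) = (27 + y)*(K + y) (D(K, y) = (K + y)*(27 + y) = (27 + y)*(K + y))
366*D(q, Y) + 1256 = 366*((-5)² + 27*(-½) + 27*(-5) - ½*(-5)) + 1256 = 366*(25 - 27/2 - 135 + 5/2) + 1256 = 366*(-121) + 1256 = -44286 + 1256 = -43030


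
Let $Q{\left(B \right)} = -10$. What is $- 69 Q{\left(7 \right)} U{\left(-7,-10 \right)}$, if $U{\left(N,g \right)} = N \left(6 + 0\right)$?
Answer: $-28980$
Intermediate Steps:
$U{\left(N,g \right)} = 6 N$ ($U{\left(N,g \right)} = N 6 = 6 N$)
$- 69 Q{\left(7 \right)} U{\left(-7,-10 \right)} = \left(-69\right) \left(-10\right) 6 \left(-7\right) = 690 \left(-42\right) = -28980$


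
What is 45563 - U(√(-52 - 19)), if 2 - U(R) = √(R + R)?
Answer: 45561 + 71^(¼)*(1 + I) ≈ 45564.0 + 2.9028*I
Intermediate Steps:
U(R) = 2 - √2*√R (U(R) = 2 - √(R + R) = 2 - √(2*R) = 2 - √2*√R)
45563 - U(√(-52 - 19)) = 45563 - (2 - √2*√(√(-52 - 19))) = 45563 - (2 - √2*√(√(-71))) = 45563 - (2 - √2*√(I*√71)) = 45563 - (2 - √2*71^(¼)*√I) = 45563 + (-2 + √2*71^(¼)*√I) = 45561 + √2*71^(¼)*√I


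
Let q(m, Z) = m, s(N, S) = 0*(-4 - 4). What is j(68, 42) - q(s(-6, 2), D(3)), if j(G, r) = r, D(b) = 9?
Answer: 42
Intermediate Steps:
s(N, S) = 0 (s(N, S) = 0*(-8) = 0)
j(68, 42) - q(s(-6, 2), D(3)) = 42 - 1*0 = 42 + 0 = 42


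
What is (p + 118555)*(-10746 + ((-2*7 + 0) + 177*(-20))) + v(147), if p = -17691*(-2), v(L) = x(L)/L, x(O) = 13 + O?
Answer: -323590967540/147 ≈ -2.2013e+9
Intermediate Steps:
v(L) = (13 + L)/L
p = 35382
(p + 118555)*(-10746 + ((-2*7 + 0) + 177*(-20))) + v(147) = (35382 + 118555)*(-10746 + ((-2*7 + 0) + 177*(-20))) + (13 + 147)/147 = 153937*(-10746 + ((-14 + 0) - 3540)) + (1/147)*160 = 153937*(-10746 + (-14 - 3540)) + 160/147 = 153937*(-10746 - 3554) + 160/147 = 153937*(-14300) + 160/147 = -2201299100 + 160/147 = -323590967540/147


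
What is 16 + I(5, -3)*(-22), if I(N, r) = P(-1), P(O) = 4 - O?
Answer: -94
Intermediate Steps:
I(N, r) = 5 (I(N, r) = 4 - 1*(-1) = 4 + 1 = 5)
16 + I(5, -3)*(-22) = 16 + 5*(-22) = 16 - 110 = -94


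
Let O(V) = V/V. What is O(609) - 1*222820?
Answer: -222819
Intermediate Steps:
O(V) = 1
O(609) - 1*222820 = 1 - 1*222820 = 1 - 222820 = -222819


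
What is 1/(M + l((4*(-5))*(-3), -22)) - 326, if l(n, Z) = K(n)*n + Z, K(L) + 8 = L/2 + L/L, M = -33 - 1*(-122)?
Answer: -471721/1447 ≈ -326.00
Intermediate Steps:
M = 89 (M = -33 + 122 = 89)
K(L) = -7 + L/2 (K(L) = -8 + (L/2 + L/L) = -8 + (L*(½) + 1) = -8 + (L/2 + 1) = -8 + (1 + L/2) = -7 + L/2)
l(n, Z) = Z + n*(-7 + n/2) (l(n, Z) = (-7 + n/2)*n + Z = n*(-7 + n/2) + Z = Z + n*(-7 + n/2))
1/(M + l((4*(-5))*(-3), -22)) - 326 = 1/(89 + (-22 + ((4*(-5))*(-3))*(-14 + (4*(-5))*(-3))/2)) - 326 = 1/(89 + (-22 + (-20*(-3))*(-14 - 20*(-3))/2)) - 326 = 1/(89 + (-22 + (½)*60*(-14 + 60))) - 326 = 1/(89 + (-22 + (½)*60*46)) - 326 = 1/(89 + (-22 + 1380)) - 326 = 1/(89 + 1358) - 326 = 1/1447 - 326 = -471721/1447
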